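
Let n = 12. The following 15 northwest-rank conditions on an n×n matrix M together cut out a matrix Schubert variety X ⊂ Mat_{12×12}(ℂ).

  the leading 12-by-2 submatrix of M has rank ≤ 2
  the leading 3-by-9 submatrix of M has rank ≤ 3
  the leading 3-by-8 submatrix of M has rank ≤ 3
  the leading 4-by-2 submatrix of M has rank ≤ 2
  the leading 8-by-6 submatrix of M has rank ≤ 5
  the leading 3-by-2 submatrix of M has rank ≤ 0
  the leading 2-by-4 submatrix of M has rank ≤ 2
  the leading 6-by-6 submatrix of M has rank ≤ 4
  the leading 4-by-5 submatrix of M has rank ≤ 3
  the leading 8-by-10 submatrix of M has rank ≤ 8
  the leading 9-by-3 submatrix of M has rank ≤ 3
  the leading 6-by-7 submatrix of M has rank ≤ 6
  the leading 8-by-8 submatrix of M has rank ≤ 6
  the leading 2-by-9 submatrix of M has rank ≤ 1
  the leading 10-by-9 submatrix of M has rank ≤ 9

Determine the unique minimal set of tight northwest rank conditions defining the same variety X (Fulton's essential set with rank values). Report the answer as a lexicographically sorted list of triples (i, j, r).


Reconstructing r_w from the 15 given conditions:

  R[1]: 0 | 0 | 1 | 1 | 1 | 1 | 1 | 1 | 1 | 1 | 1 | 1
  R[2]: 0 | 0 | 1 | 1 | 1 | 1 | 1 | 1 | 1 | 2 | 2 | 2
  R[3]: 0 | 0 | 1 | 2 | 2 | 2 | 2 | 2 | 2 | 3 | 3 | 3
  R[4]: 1 | 1 | 2 | 3 | 3 | 3 | 3 | 3 | 3 | 4 | 4 | 4
  R[5]: 1 | 2 | 3 | 4 | 4 | 4 | 4 | 4 | 4 | 5 | 5 | 5
  R[6]: 1 | 2 | 3 | 4 | 4 | 4 | 5 | 5 | 5 | 6 | 6 | 6
  R[7]: 1 | 2 | 3 | 4 | 5 | 5 | 6 | 6 | 6 | 7 | 7 | 7
  R[8]: 1 | 2 | 3 | 4 | 5 | 5 | 6 | 6 | 7 | 8 | 8 | 8
  R[9]: 1 | 2 | 3 | 4 | 5 | 6 | 7 | 7 | 8 | 9 | 9 | 9
  R[10]: 1 | 2 | 3 | 4 | 5 | 6 | 7 | 8 | 9 | 10 | 10 | 10
  R[11]: 1 | 2 | 3 | 4 | 5 | 6 | 7 | 8 | 9 | 10 | 11 | 11
  R[12]: 1 | 2 | 3 | 4 | 5 | 6 | 7 | 8 | 9 | 10 | 11 | 12

the unique w with this rank table is (3, 10, 4, 1, 2, 7, 5, 9, 6, 8, 11, 12).

5 SE-corners of the 16-cell Rothe diagram give Ess(w):

[(2, 9, 1), (3, 2, 0), (6, 6, 4), (8, 6, 5), (8, 8, 6)]


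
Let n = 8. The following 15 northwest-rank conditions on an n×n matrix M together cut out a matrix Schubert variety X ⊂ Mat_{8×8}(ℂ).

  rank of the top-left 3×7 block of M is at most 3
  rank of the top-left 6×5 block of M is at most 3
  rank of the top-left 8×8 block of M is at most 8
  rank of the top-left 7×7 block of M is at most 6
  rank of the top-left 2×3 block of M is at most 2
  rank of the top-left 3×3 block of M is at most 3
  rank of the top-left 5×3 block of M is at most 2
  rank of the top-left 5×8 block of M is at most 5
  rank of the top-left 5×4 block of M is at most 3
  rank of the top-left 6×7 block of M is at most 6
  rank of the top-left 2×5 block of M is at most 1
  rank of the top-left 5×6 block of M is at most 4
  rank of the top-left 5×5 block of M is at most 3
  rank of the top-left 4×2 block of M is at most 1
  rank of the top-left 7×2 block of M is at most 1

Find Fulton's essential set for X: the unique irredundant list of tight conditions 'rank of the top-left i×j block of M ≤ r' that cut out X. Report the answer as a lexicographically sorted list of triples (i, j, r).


Propagating the 15 rank bounds to every northwest block:

  i=1: 1 1 1 1 1 1 1 1
  i=2: 1 1 1 1 1 2 2 2
  i=3: 1 1 2 2 2 3 3 3
  i=4: 1 1 2 3 3 4 4 4
  i=5: 1 1 2 3 3 4 5 5
  i=6: 1 1 2 3 3 4 5 6
  i=7: 1 1 2 3 4 5 6 7
  i=8: 1 2 3 4 5 6 7 8

the unique w with this rank table is (1, 6, 3, 4, 7, 8, 5, 2).

|D(w)|=11, |Ess(w)|=3:

[(2, 5, 1), (6, 5, 3), (7, 2, 1)]


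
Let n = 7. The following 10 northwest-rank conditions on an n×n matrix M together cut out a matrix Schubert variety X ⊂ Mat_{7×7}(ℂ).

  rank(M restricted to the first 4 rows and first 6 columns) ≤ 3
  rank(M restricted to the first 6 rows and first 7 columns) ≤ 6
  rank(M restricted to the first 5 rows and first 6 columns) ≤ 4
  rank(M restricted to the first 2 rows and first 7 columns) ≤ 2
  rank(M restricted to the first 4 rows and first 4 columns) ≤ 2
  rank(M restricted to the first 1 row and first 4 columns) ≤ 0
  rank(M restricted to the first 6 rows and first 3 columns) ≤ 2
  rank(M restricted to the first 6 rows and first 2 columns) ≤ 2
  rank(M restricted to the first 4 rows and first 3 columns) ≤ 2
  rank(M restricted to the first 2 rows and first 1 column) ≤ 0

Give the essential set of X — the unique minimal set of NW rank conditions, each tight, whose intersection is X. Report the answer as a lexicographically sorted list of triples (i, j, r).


The tightest implied rank at each (i,j), from the 10 conditions:

  row 1: 0  0  0  0  1  1  1
  row 2: 0  1  1  1  2  2  2
  row 3: 1  2  2  2  3  3  3
  row 4: 1  2  2  2  3  3  4
  row 5: 1  2  2  3  4  4  5
  row 6: 1  2  2  3  4  5  6
  row 7: 1  2  3  4  5  6  7

giving w = (5, 2, 1, 7, 4, 6, 3) via Δ²R.

D(w) has 10 cells with 5 SE-corners; essential set:

[(1, 4, 0), (2, 1, 0), (4, 4, 2), (4, 6, 3), (6, 3, 2)]


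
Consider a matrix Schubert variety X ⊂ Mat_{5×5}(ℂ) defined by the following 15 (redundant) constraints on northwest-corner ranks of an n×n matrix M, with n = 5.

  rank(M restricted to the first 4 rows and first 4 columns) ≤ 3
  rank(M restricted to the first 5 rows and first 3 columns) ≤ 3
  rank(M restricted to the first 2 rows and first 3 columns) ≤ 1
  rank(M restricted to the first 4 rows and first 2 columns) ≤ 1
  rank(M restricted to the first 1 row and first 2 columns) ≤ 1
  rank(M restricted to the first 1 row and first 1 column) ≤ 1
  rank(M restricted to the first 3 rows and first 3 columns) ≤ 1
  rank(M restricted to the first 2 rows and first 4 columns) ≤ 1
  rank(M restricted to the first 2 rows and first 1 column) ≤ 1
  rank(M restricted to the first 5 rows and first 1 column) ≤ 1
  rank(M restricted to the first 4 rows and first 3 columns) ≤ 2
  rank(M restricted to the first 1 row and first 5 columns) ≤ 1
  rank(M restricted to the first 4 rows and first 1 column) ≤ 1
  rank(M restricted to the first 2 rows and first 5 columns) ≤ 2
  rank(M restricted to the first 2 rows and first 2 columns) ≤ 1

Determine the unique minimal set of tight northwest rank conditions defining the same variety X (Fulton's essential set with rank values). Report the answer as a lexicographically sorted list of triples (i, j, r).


The tightest implied rank at each (i,j), from the 15 conditions:

  1  1  1  1  1
  1  1  1  1  2
  1  1  1  2  3
  1  1  2  3  4
  1  2  3  4  5

giving w = (1, 5, 4, 3, 2) via Δ²R.

3 SE-corners of the 6-cell Rothe diagram give Ess(w):

[(2, 4, 1), (3, 3, 1), (4, 2, 1)]


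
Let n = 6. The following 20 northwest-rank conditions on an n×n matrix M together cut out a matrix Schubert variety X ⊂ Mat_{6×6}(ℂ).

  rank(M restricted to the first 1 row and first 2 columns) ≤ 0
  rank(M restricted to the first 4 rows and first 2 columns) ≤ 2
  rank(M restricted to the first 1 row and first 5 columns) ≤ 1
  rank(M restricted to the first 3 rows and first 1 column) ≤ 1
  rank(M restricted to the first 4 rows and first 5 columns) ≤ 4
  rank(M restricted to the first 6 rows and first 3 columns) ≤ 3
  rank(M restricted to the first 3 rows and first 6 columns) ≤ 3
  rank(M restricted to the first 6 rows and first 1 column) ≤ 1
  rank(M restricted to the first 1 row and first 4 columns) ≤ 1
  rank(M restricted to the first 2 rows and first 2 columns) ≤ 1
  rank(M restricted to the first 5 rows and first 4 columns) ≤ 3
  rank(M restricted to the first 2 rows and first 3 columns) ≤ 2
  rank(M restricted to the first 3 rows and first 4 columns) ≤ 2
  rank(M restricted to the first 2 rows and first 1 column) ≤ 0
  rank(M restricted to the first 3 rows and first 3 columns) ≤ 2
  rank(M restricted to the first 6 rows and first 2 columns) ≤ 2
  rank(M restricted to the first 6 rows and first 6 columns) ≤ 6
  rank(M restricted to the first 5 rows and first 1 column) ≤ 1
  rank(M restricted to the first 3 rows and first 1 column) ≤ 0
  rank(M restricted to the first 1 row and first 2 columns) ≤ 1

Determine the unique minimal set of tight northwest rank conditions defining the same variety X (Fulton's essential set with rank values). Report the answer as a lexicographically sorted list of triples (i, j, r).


Rank table r_w(6×6) implied by the 20 constraints:

  row 1: 0, 0, 1, 1, 1, 1
  row 2: 0, 1, 2, 2, 2, 2
  row 3: 0, 1, 2, 2, 3, 3
  row 4: 1, 2, 3, 3, 4, 4
  row 5: 1, 2, 3, 3, 4, 5
  row 6: 1, 2, 3, 4, 5, 6

giving w = (3, 2, 5, 1, 6, 4) via Δ²R.

ℓ(w)=6; the 4 essential cells (i,j,r):

[(1, 2, 0), (3, 1, 0), (3, 4, 2), (5, 4, 3)]


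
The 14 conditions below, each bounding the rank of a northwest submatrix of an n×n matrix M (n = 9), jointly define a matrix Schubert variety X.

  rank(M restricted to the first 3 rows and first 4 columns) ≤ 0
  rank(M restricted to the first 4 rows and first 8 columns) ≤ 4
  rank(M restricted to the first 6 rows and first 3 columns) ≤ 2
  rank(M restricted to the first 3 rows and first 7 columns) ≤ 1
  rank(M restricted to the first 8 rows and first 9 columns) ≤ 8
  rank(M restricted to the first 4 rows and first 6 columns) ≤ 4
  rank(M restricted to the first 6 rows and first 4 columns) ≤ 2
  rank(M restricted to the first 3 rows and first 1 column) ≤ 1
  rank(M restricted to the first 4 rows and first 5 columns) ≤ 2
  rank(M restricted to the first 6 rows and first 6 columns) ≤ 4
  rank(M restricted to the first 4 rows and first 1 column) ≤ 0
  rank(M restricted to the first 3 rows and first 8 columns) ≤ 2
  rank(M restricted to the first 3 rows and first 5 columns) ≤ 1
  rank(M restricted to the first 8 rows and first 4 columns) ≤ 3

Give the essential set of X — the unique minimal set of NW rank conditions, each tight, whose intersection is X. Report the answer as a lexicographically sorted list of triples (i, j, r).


Propagating the 14 rank bounds to every northwest block:

  row 1: 0 | 0 | 0 | 0 | 1 | 1 | 1 | 1 | 1
  row 2: 0 | 0 | 0 | 0 | 1 | 1 | 1 | 2 | 2
  row 3: 0 | 0 | 0 | 0 | 1 | 1 | 1 | 2 | 3
  row 4: 0 | 1 | 1 | 1 | 2 | 2 | 2 | 3 | 4
  row 5: 1 | 2 | 2 | 2 | 3 | 3 | 3 | 4 | 5
  row 6: 1 | 2 | 2 | 2 | 3 | 4 | 4 | 5 | 6
  row 7: 1 | 2 | 3 | 3 | 4 | 5 | 5 | 6 | 7
  row 8: 1 | 2 | 3 | 3 | 4 | 5 | 6 | 7 | 8
  row 9: 1 | 2 | 3 | 4 | 5 | 6 | 7 | 8 | 9

giving w = (5, 8, 9, 2, 1, 6, 3, 7, 4) via Δ²R.

ℓ(w)=20; the 5 essential cells (i,j,r):

[(3, 4, 0), (3, 7, 1), (4, 1, 0), (6, 4, 2), (8, 4, 3)]


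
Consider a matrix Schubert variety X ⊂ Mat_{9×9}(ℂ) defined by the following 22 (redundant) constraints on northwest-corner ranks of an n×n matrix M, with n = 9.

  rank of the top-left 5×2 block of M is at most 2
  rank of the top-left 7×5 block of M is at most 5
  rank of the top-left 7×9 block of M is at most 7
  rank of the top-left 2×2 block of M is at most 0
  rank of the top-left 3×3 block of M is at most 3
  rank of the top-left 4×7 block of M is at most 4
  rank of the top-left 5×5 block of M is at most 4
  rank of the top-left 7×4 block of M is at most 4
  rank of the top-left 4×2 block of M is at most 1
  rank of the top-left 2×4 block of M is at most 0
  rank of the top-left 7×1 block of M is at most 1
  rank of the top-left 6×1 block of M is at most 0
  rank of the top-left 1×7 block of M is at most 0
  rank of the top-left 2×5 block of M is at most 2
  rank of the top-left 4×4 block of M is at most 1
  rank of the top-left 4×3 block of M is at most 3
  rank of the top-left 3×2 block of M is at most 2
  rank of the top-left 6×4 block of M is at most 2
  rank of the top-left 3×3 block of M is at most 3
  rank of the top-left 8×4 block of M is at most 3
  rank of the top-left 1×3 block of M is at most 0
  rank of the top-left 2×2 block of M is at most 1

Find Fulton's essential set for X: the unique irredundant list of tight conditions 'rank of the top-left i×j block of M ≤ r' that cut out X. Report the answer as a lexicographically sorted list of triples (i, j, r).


Propagating the 22 rank bounds to every northwest block:

  row 1: 0  0  0  0  0  0  0  1  1
  row 2: 0  0  0  0  1  1  1  2  2
  row 3: 0  1  1  1  2  2  2  3  3
  row 4: 0  1  1  1  2  3  3  4  4
  row 5: 0  1  2  2  3  4  4  5  5
  row 6: 0  1  2  2  3  4  5  6  6
  row 7: 1  2  3  3  4  5  6  7  7
  row 8: 1  2  3  3  4  5  6  7  8
  row 9: 1  2  3  4  5  6  7  8  9

the unique w with this rank table is (8, 5, 2, 6, 3, 7, 1, 9, 4).

Rothe diagram D(w) (19 cells), 6 SE-corners (essential conditions):

[(1, 7, 0), (2, 4, 0), (4, 4, 1), (6, 1, 0), (6, 4, 2), (8, 4, 3)]


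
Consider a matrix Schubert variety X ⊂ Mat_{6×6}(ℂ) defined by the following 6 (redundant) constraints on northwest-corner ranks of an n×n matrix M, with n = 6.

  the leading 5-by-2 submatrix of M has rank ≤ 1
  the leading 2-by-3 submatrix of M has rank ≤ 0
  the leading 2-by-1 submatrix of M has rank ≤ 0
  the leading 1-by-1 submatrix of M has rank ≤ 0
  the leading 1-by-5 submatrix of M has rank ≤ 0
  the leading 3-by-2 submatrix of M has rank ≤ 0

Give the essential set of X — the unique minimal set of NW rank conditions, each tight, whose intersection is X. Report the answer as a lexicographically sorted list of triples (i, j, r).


Propagating the 6 rank bounds to every northwest block:

  i=1: 0 0 0 0 0 1
  i=2: 0 0 0 1 1 2
  i=3: 0 0 1 2 2 3
  i=4: 1 1 2 3 3 4
  i=5: 1 1 2 3 4 5
  i=6: 1 2 3 4 5 6

second differences of R give the permutation w = (6, 4, 3, 1, 5, 2).

|D(w)|=11, |Ess(w)|=4:

[(1, 5, 0), (2, 3, 0), (3, 2, 0), (5, 2, 1)]


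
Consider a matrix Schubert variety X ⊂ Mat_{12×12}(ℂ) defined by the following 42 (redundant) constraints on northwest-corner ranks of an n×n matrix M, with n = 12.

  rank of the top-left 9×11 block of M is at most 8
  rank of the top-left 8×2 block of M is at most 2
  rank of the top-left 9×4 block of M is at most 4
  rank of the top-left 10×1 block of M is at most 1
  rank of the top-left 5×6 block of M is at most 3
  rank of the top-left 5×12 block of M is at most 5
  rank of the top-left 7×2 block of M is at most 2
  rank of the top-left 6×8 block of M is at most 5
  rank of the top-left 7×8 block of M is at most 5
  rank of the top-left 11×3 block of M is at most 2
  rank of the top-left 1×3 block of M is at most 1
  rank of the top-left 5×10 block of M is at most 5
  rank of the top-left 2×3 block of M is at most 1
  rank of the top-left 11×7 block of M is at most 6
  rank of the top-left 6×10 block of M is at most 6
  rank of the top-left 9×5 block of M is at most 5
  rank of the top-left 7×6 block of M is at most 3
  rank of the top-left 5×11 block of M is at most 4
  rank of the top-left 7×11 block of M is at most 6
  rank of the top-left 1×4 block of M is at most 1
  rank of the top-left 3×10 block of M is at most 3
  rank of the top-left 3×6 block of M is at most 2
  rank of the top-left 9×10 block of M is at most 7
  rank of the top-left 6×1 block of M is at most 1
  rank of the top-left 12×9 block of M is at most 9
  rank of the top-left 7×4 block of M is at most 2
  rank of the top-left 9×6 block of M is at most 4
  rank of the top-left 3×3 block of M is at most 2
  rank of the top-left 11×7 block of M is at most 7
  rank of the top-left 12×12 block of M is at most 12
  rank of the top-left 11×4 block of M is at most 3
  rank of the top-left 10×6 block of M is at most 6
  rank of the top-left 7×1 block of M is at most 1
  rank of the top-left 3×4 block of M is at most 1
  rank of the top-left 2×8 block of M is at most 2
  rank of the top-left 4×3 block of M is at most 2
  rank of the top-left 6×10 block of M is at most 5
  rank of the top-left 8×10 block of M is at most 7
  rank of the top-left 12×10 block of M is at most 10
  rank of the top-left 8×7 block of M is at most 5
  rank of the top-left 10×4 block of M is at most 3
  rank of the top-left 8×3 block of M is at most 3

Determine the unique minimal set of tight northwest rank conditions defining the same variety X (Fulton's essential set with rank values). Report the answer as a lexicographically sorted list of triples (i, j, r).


Propagating the 42 rank bounds to every northwest block:

  i=1: 1, 1, 1, 1, 1, 1, 1, 1, 1, 1, 1, 1
  i=2: 1, 1, 1, 1, 2, 2, 2, 2, 2, 2, 2, 2
  i=3: 1, 1, 1, 1, 2, 2, 3, 3, 3, 3, 3, 3
  i=4: 1, 2, 2, 2, 3, 3, 4, 4, 4, 4, 4, 4
  i=5: 1, 2, 2, 2, 3, 3, 4, 4, 4, 4, 4, 5
  i=6: 1, 2, 2, 2, 3, 3, 4, 5, 5, 5, 5, 6
  i=7: 1, 2, 2, 2, 3, 3, 4, 5, 6, 6, 6, 7
  i=8: 1, 2, 2, 3, 4, 4, 5, 6, 7, 7, 7, 8
  i=9: 1, 2, 2, 3, 4, 4, 5, 6, 7, 7, 8, 9
  i=10: 1, 2, 2, 3, 4, 5, 6, 7, 8, 8, 9, 10
  i=11: 1, 2, 2, 3, 4, 5, 6, 7, 8, 9, 10, 11
  i=12: 1, 2, 3, 4, 5, 6, 7, 8, 9, 10, 11, 12

so w = (1, 5, 7, 2, 12, 8, 9, 4, 11, 6, 10, 3).

Fulton essential set (8 of the 26 Rothe cells):

[(3, 4, 1), (3, 6, 2), (5, 11, 4), (7, 4, 2), (7, 6, 3), (9, 6, 4), (9, 10, 7), (11, 3, 2)]


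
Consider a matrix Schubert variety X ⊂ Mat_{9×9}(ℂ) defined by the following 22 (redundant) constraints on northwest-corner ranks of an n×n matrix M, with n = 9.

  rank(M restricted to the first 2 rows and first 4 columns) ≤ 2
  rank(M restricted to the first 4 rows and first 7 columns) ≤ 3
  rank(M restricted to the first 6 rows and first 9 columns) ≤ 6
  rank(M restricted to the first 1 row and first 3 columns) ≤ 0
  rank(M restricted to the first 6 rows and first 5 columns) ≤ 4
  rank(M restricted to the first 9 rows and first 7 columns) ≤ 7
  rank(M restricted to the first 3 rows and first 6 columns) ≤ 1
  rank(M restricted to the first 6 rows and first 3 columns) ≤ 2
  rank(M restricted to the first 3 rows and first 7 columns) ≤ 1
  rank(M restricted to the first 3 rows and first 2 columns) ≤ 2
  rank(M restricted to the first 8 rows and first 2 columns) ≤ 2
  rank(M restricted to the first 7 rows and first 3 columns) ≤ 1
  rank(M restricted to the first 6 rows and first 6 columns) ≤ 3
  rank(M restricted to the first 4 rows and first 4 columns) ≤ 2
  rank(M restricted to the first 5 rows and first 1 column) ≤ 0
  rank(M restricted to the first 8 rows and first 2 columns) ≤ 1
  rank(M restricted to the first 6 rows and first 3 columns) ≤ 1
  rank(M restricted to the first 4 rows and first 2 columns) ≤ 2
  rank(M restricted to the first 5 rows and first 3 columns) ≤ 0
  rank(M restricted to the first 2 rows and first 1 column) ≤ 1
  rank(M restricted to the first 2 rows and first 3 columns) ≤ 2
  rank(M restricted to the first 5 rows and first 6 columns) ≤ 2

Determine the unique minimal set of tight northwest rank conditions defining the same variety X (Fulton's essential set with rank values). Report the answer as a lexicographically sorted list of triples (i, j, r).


The tightest implied rank at each (i,j), from the 22 conditions:

  R[1]: 0 | 0 | 0 | 1 | 1 | 1 | 1 | 1 | 1
  R[2]: 0 | 0 | 0 | 1 | 1 | 1 | 1 | 2 | 2
  R[3]: 0 | 0 | 0 | 1 | 1 | 1 | 1 | 2 | 3
  R[4]: 0 | 0 | 0 | 1 | 2 | 2 | 2 | 3 | 4
  R[5]: 0 | 0 | 0 | 1 | 2 | 2 | 3 | 4 | 5
  R[6]: 1 | 1 | 1 | 2 | 3 | 3 | 4 | 5 | 6
  R[7]: 1 | 1 | 1 | 2 | 3 | 4 | 5 | 6 | 7
  R[8]: 1 | 1 | 2 | 3 | 4 | 5 | 6 | 7 | 8
  R[9]: 1 | 2 | 3 | 4 | 5 | 6 | 7 | 8 | 9

second differences of R give the permutation w = (4, 8, 9, 5, 7, 1, 6, 3, 2).

ℓ(w)=25; the 5 essential cells (i,j,r):

[(3, 7, 1), (5, 3, 0), (5, 6, 2), (7, 3, 1), (8, 2, 1)]


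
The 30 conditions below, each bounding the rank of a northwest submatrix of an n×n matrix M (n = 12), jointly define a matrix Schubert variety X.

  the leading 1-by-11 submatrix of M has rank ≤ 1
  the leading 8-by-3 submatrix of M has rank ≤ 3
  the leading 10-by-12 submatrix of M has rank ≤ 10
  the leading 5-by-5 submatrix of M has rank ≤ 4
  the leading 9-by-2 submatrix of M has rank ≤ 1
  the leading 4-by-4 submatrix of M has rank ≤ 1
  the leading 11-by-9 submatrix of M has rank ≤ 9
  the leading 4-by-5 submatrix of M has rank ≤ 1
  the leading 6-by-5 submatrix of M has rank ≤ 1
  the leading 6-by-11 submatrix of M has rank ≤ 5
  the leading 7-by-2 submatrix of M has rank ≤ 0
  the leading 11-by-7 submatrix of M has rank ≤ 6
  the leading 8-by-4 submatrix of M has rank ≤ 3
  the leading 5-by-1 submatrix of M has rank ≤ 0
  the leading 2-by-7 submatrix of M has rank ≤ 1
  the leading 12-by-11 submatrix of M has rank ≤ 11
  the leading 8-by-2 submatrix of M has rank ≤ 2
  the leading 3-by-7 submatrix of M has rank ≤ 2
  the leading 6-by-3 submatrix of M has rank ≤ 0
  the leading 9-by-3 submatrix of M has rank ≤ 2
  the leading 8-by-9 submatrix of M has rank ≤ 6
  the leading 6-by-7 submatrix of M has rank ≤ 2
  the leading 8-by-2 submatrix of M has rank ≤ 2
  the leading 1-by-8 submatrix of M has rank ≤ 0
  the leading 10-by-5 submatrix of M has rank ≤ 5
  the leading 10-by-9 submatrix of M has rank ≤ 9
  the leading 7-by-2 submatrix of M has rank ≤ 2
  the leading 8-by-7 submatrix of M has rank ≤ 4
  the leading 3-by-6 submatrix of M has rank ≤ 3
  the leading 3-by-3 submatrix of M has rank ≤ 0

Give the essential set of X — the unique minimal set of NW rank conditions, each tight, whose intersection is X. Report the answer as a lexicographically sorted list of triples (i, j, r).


The tightest implied rank at each (i,j), from the 30 conditions:

  row 1: 0 0 0 0 0 0 0 0 1 1 1 1
  row 2: 0 0 0 1 1 1 1 1 2 2 2 2
  row 3: 0 0 0 1 1 2 2 2 3 3 3 3
  row 4: 0 0 0 1 1 2 2 3 4 4 4 4
  row 5: 0 0 0 1 1 2 2 3 4 5 5 5
  row 6: 0 0 0 1 1 2 2 3 4 5 5 6
  row 7: 0 0 1 2 2 3 3 4 5 6 6 7
  row 8: 1 1 2 3 3 4 4 5 6 7 7 8
  row 9: 1 1 2 3 4 5 5 6 7 8 8 9
  row 10: 1 2 3 4 5 6 6 7 8 9 9 10
  row 11: 1 2 3 4 5 6 6 7 8 9 10 11
  row 12: 1 2 3 4 5 6 7 8 9 10 11 12

giving w = (9, 4, 6, 8, 10, 12, 3, 1, 5, 2, 11, 7) via Δ²R.

ℓ(w)=35; the 8 essential cells (i,j,r):

[(1, 8, 0), (6, 3, 0), (6, 5, 1), (6, 7, 2), (6, 11, 5), (7, 2, 0), (9, 2, 1), (11, 7, 6)]


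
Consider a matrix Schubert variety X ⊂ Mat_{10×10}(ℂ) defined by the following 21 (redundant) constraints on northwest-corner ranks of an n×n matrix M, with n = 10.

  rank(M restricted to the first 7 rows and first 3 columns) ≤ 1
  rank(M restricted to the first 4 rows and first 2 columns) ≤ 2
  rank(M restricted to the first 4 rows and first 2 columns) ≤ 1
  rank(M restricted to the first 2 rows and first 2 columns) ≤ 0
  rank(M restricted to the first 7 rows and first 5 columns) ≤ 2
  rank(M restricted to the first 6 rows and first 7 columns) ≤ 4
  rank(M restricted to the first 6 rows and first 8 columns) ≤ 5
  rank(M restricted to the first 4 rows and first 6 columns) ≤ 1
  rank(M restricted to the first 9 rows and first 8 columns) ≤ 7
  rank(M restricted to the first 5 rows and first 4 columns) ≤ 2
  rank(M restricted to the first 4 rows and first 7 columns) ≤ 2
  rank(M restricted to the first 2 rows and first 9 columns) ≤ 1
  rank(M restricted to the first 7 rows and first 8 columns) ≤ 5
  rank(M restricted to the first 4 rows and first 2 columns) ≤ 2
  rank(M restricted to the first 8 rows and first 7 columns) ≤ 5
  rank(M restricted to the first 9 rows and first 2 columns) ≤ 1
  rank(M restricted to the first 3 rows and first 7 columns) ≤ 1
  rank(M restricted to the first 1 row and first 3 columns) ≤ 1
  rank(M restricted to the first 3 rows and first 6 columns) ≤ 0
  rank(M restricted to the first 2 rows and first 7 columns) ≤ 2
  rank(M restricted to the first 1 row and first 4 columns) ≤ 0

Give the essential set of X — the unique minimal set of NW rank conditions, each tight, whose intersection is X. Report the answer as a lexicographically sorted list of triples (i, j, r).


Rank table r_w(10×10) implied by the 21 constraints:

  0, 0, 0, 0, 0, 0, 1, 1, 1, 1
  0, 0, 0, 0, 0, 0, 1, 1, 1, 2
  0, 0, 0, 0, 0, 0, 1, 2, 2, 3
  1, 1, 1, 1, 1, 1, 2, 3, 3, 4
  1, 1, 1, 2, 2, 2, 3, 4, 4, 5
  1, 1, 1, 2, 2, 3, 4, 5, 5, 6
  1, 1, 1, 2, 2, 3, 4, 5, 6, 7
  1, 1, 2, 3, 3, 4, 5, 6, 7, 8
  1, 1, 2, 3, 4, 5, 6, 7, 8, 9
  1, 2, 3, 4, 5, 6, 7, 8, 9, 10

so w = (7, 10, 8, 1, 4, 6, 9, 3, 5, 2).

ℓ(w)=30; the 5 essential cells (i,j,r):

[(2, 9, 1), (3, 6, 0), (7, 3, 1), (7, 5, 2), (9, 2, 1)]


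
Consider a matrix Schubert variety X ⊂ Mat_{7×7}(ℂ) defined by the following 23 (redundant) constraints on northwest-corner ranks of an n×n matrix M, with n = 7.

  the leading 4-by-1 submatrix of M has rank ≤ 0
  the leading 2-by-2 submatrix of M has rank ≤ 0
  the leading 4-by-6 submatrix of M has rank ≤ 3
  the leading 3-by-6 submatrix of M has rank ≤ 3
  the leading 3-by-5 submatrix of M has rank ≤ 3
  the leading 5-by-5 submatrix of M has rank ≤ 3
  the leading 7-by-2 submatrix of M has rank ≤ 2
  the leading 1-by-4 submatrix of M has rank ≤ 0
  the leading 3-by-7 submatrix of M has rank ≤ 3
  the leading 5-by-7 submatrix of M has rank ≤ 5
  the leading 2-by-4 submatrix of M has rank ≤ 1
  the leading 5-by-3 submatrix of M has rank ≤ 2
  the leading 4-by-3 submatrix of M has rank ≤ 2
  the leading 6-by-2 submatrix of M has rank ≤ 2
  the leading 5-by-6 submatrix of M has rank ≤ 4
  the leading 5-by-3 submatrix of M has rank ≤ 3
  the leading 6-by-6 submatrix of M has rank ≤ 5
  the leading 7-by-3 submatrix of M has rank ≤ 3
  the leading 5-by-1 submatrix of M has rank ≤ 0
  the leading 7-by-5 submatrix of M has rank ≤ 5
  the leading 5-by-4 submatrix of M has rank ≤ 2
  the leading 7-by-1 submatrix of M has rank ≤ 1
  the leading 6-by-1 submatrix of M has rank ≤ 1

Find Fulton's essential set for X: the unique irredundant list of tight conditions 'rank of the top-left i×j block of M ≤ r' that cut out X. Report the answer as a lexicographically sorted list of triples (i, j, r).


Recovering R(i,j) via the rank-extension bound from the 23 conditions:

  row 1: 0 0 0 0 1 1 1
  row 2: 0 0 1 1 2 2 2
  row 3: 0 1 2 2 3 3 3
  row 4: 0 1 2 2 3 3 4
  row 5: 0 1 2 2 3 4 5
  row 6: 1 2 3 3 4 5 6
  row 7: 1 2 3 4 5 6 7

so w = (5, 3, 2, 7, 6, 1, 4).

ℓ(w)=12; the 5 essential cells (i,j,r):

[(1, 4, 0), (2, 2, 0), (4, 6, 3), (5, 1, 0), (5, 4, 2)]


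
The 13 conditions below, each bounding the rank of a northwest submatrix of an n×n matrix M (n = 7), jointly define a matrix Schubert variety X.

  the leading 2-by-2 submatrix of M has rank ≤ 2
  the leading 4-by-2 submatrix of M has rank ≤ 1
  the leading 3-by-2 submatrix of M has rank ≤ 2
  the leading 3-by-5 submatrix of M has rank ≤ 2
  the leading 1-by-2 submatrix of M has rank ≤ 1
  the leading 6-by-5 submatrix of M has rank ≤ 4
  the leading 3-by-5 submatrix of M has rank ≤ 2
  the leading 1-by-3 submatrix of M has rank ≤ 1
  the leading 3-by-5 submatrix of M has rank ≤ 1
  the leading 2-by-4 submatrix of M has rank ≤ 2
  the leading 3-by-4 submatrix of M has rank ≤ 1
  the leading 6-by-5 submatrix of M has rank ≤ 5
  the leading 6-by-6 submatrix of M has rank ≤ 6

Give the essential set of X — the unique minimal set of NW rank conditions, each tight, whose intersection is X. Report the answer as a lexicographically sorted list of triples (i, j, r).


Propagating the 13 rank bounds to every northwest block:

  row 1: 1, 1, 1, 1, 1, 1, 1
  row 2: 1, 1, 1, 1, 1, 2, 2
  row 3: 1, 1, 1, 1, 1, 2, 3
  row 4: 1, 1, 2, 2, 2, 3, 4
  row 5: 1, 2, 3, 3, 3, 4, 5
  row 6: 1, 2, 3, 4, 4, 5, 6
  row 7: 1, 2, 3, 4, 5, 6, 7

hence w(1..7) = (1, 6, 7, 3, 2, 4, 5).

|D(w)|=9, |Ess(w)|=2:

[(3, 5, 1), (4, 2, 1)]


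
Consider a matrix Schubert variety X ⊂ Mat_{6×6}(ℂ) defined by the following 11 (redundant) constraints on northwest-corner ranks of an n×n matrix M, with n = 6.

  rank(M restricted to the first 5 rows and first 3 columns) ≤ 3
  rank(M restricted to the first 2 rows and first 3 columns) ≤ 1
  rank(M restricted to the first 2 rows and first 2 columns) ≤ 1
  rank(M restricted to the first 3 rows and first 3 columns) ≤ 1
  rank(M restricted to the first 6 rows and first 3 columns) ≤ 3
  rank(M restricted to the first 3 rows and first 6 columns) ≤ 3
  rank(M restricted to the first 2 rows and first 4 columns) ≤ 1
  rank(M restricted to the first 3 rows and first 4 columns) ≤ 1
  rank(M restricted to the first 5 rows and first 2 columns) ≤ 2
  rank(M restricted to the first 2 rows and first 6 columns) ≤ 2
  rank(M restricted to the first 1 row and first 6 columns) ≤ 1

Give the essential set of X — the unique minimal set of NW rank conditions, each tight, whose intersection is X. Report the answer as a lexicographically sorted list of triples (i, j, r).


Reconstructing r_w from the 11 given conditions:

  1 | 1 | 1 | 1 | 1 | 1
  1 | 1 | 1 | 1 | 2 | 2
  1 | 1 | 1 | 1 | 2 | 3
  1 | 2 | 2 | 2 | 3 | 4
  1 | 2 | 3 | 3 | 4 | 5
  1 | 2 | 3 | 4 | 5 | 6

the unique w with this rank table is (1, 5, 6, 2, 3, 4).

1 SE-corner of the 6-cell Rothe diagram gives Ess(w):

[(3, 4, 1)]


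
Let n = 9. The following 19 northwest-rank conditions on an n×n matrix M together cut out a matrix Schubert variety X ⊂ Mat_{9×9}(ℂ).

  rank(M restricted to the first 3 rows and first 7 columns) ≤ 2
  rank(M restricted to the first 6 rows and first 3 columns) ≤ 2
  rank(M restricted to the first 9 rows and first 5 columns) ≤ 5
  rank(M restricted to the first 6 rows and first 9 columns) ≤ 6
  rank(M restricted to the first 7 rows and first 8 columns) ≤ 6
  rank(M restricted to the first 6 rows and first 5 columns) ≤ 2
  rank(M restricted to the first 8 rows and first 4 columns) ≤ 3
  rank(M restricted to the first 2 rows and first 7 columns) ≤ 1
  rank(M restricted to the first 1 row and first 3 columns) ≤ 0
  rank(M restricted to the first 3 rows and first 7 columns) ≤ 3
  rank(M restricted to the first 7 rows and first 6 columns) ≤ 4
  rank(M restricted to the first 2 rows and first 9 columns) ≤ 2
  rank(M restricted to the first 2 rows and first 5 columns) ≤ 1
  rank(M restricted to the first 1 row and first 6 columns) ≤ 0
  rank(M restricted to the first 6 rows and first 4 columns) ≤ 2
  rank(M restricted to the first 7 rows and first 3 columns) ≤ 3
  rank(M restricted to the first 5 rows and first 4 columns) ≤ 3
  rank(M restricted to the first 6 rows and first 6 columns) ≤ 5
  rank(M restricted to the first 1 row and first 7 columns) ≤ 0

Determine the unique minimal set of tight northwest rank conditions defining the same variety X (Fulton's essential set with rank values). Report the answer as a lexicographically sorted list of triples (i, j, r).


Recovering R(i,j) via the rank-extension bound from the 19 conditions:

  row 1: 0  0  0  0  0  0  0  1  1
  row 2: 1  1  1  1  1  1  1  2  2
  row 3: 1  2  2  2  2  2  2  3  3
  row 4: 1  2  2  2  2  3  3  4  4
  row 5: 1  2  2  2  2  3  4  5  5
  row 6: 1  2  2  2  2  3  4  5  6
  row 7: 1  2  3  3  3  4  5  6  7
  row 8: 1  2  3  3  4  5  6  7  8
  row 9: 1  2  3  4  5  6  7  8  9

second differences of R give the permutation w = (8, 1, 2, 6, 7, 9, 3, 5, 4).

Rothe diagram D(w) (17 cells), 3 SE-corners (essential conditions):

[(1, 7, 0), (6, 5, 2), (8, 4, 3)]


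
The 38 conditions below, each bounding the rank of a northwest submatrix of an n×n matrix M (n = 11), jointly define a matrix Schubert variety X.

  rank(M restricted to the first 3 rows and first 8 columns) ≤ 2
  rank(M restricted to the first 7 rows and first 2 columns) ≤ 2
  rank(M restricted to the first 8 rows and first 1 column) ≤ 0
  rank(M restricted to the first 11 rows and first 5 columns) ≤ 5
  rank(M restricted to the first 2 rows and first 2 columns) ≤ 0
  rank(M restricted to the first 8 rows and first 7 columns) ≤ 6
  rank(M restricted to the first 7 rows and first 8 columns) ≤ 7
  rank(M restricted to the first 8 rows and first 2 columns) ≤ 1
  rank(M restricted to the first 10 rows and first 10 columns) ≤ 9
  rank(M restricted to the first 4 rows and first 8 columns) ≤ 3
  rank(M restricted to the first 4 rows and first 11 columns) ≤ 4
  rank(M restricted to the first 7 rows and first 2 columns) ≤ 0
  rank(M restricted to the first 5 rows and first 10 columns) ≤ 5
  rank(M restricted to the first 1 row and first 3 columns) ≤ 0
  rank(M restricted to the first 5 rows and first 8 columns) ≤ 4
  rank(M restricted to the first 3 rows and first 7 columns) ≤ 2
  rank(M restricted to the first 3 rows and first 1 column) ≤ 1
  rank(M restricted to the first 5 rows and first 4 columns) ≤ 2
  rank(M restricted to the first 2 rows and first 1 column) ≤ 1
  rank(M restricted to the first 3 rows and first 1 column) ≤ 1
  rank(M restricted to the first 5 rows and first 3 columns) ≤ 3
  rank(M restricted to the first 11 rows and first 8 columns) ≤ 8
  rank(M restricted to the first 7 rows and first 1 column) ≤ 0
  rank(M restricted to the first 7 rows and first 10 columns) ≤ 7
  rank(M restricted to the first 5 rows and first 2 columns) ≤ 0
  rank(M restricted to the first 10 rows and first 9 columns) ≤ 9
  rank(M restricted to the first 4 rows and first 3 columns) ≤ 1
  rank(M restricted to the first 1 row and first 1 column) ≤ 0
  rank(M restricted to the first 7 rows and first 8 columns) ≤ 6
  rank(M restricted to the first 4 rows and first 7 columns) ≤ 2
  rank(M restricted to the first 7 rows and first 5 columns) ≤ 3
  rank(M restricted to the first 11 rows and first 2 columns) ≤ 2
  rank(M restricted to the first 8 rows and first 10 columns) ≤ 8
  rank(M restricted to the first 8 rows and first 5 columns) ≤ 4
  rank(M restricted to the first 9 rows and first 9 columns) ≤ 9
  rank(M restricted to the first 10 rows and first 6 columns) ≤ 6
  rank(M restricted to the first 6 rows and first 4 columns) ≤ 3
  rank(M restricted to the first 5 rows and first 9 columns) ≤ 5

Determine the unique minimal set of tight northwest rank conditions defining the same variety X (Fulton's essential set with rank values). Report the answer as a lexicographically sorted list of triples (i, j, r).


Rank table r_w(11×11) implied by the 38 constraints:

  row 1: 0 | 0 | 0 | 1 | 1 | 1 | 1 | 1 | 1 | 1 | 1
  row 2: 0 | 0 | 1 | 2 | 2 | 2 | 2 | 2 | 2 | 2 | 2
  row 3: 0 | 0 | 1 | 2 | 2 | 2 | 2 | 2 | 3 | 3 | 3
  row 4: 0 | 0 | 1 | 2 | 2 | 2 | 2 | 3 | 4 | 4 | 4
  row 5: 0 | 0 | 1 | 2 | 3 | 3 | 3 | 4 | 5 | 5 | 5
  row 6: 0 | 0 | 1 | 2 | 3 | 4 | 4 | 5 | 6 | 6 | 6
  row 7: 0 | 0 | 1 | 2 | 3 | 4 | 5 | 6 | 7 | 7 | 7
  row 8: 0 | 1 | 2 | 3 | 4 | 5 | 6 | 7 | 8 | 8 | 8
  row 9: 1 | 2 | 3 | 4 | 5 | 6 | 7 | 8 | 9 | 9 | 9
  row 10: 1 | 2 | 3 | 4 | 5 | 6 | 7 | 8 | 9 | 9 | 10
  row 11: 1 | 2 | 3 | 4 | 5 | 6 | 7 | 8 | 9 | 10 | 11

hence w(1..11) = (4, 3, 9, 8, 5, 6, 7, 2, 1, 11, 10).

|D(w)|=24, |Ess(w)|=6:

[(1, 3, 0), (3, 8, 2), (4, 7, 2), (7, 2, 0), (8, 1, 0), (10, 10, 9)]


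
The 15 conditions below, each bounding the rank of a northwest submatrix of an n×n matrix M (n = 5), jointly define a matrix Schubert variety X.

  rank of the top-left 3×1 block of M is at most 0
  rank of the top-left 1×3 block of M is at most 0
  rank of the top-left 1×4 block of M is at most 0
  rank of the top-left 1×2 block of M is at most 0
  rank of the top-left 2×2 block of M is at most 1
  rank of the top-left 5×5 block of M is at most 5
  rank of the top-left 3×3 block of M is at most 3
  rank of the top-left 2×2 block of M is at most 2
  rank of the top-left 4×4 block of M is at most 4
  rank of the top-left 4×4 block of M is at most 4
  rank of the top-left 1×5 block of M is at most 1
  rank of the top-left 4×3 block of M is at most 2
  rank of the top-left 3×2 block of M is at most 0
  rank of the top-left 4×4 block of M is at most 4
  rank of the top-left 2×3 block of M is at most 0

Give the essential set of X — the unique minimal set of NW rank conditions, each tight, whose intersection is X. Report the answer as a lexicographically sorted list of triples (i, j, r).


The tightest implied rank at each (i,j), from the 15 conditions:

  0 | 0 | 0 | 0 | 1
  0 | 0 | 0 | 1 | 2
  0 | 0 | 1 | 2 | 3
  1 | 1 | 2 | 3 | 4
  1 | 2 | 3 | 4 | 5

reading off 1-entries of Δ²R: w = (5, 4, 3, 1, 2).

D(w) has 9 cells with 3 SE-corners; essential set:

[(1, 4, 0), (2, 3, 0), (3, 2, 0)]


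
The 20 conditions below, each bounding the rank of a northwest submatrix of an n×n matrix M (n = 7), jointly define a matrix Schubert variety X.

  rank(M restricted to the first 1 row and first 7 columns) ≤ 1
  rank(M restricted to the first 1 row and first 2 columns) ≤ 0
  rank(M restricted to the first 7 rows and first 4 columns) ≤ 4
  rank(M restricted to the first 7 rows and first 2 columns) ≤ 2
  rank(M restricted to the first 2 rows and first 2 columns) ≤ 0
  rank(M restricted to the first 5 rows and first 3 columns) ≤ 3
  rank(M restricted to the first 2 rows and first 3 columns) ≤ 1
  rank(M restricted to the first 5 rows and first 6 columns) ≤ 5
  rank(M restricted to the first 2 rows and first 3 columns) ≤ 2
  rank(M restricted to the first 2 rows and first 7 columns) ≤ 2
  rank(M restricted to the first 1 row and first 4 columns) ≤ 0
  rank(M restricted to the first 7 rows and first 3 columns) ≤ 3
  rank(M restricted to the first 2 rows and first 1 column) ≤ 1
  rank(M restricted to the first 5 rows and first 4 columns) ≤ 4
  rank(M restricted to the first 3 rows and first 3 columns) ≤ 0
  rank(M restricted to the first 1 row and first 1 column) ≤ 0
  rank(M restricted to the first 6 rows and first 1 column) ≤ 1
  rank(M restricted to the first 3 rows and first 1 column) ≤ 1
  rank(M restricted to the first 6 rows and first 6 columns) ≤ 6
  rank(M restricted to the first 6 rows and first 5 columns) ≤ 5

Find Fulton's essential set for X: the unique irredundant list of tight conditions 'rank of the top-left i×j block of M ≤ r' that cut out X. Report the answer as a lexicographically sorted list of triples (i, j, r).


Reconstructing r_w from the 20 given conditions:

  i=1: 0 0 0 0 1 1 1
  i=2: 0 0 0 1 2 2 2
  i=3: 0 0 0 1 2 3 3
  i=4: 1 1 1 2 3 4 4
  i=5: 1 2 2 3 4 5 5
  i=6: 1 2 3 4 5 6 6
  i=7: 1 2 3 4 5 6 7

giving w = (5, 4, 6, 1, 2, 3, 7) via Δ²R.

2 SE-corners of the 10-cell Rothe diagram give Ess(w):

[(1, 4, 0), (3, 3, 0)]


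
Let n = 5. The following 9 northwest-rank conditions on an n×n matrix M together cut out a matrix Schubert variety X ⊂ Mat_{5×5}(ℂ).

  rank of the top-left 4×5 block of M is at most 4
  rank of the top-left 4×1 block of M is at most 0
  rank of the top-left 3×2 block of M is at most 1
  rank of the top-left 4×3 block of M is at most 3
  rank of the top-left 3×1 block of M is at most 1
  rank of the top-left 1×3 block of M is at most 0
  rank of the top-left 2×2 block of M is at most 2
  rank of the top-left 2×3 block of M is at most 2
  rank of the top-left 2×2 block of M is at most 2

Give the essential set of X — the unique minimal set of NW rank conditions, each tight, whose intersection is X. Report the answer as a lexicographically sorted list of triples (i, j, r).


Reconstructing r_w from the 9 given conditions:

  R[1]: 0, 0, 0, 1, 1
  R[2]: 0, 1, 1, 2, 2
  R[3]: 0, 1, 2, 3, 3
  R[4]: 0, 1, 2, 3, 4
  R[5]: 1, 2, 3, 4, 5

so w = (4, 2, 3, 5, 1).

D(w) has 6 cells with 2 SE-corners; essential set:

[(1, 3, 0), (4, 1, 0)]


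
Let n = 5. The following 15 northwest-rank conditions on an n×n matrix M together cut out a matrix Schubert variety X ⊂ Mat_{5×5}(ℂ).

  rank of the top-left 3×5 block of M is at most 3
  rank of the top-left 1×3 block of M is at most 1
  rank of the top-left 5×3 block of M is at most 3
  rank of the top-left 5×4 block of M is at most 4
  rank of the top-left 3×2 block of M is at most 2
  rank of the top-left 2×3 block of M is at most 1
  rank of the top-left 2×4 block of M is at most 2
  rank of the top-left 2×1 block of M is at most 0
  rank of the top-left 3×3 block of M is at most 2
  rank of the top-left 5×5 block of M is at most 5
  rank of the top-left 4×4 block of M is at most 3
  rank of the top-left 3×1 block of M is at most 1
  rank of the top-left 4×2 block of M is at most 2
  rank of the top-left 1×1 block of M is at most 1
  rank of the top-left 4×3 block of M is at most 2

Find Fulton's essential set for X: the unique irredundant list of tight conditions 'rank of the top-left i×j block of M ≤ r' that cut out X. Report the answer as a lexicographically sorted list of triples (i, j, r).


Propagating the 15 rank bounds to every northwest block:

  0 | 1 | 1 | 1 | 1
  0 | 1 | 1 | 2 | 2
  1 | 2 | 2 | 3 | 3
  1 | 2 | 2 | 3 | 4
  1 | 2 | 3 | 4 | 5

giving w = (2, 4, 1, 5, 3) via Δ²R.

Fulton essential set (3 of the 4 Rothe cells):

[(2, 1, 0), (2, 3, 1), (4, 3, 2)]
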